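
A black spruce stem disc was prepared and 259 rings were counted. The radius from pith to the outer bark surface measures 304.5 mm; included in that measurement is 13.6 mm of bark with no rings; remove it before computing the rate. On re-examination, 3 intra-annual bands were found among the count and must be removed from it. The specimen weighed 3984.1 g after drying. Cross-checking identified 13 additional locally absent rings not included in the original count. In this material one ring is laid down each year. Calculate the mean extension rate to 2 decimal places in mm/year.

1.08 mm/year

True ring count = 259 − 3 + 13 = 269.
Removing the 13.6 mm offcut leaves 304.5 − 13.6 = 290.9 mm.
290.9 mm over 269 years gives 290.9 / 269 ≈ 1.08 mm/year.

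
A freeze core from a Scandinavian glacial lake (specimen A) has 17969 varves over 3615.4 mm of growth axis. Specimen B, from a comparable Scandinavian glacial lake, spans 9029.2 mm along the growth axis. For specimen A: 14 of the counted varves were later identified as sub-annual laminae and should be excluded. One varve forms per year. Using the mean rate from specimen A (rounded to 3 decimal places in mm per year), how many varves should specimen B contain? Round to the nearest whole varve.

44921 varves

Specimen A: true varve count = 17969 − 14 = 17955.
A: Extension rate ≈ 3615.4 / 17955 = 0.201 mm per year.
Specimen B: 9029.2 mm / 0.201 mm per year = 44921.39 years ≈ 44921 varves.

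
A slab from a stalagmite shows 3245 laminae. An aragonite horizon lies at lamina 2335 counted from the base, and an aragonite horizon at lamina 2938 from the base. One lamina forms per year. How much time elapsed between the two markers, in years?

603 years

The two markers are separated by 2938 − 2335 = 603 laminae.
One lamina per year makes the interval 603 years.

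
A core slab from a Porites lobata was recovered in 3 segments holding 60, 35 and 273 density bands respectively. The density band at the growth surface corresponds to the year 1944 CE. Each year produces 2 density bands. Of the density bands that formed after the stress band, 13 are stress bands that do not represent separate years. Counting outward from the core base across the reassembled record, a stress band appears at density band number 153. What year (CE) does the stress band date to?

1843 CE

Total density bands = 60 + 35 + 273 = 368.
368 − 153 = 215 density bands lie beyond the stress band toward the growth surface.
Excluding 13 false density bands: 215 − 13 = 202.
Dividing by 2 density bands per year: 202 / 2 = 101 years.
1944 − 101 = 1843 CE.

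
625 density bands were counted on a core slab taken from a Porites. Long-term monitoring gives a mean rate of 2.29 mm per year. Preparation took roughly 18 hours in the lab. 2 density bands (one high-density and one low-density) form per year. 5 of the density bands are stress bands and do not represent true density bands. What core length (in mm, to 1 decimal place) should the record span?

After corrections the count is 625 − 5 = 620 density bands.
620 density bands at 2 per year is 620 / 2 = 310 years.
Length ≈ 2.29 × 310 = 709.9 mm.

709.9 mm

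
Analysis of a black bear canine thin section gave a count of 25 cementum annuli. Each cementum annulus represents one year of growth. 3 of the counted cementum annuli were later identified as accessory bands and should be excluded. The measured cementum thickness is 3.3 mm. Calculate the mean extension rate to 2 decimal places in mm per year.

After corrections the count is 25 − 3 = 22 cementum annuli.
Extension rate ≈ 3.3 / 22 = 0.15 mm per year.

0.15 mm per year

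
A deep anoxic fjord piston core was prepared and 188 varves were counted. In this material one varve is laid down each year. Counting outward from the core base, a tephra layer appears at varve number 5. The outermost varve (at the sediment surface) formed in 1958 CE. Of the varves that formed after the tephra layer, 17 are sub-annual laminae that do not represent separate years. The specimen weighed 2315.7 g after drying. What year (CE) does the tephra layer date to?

1792 CE

Between varve 5 and the sediment surface there are 188 − 5 = 183 varves.
Removing the 17 false varves leaves 183 − 17 = 166 true varves beyond the tephra layer.
1958 − 166 = 1792 CE.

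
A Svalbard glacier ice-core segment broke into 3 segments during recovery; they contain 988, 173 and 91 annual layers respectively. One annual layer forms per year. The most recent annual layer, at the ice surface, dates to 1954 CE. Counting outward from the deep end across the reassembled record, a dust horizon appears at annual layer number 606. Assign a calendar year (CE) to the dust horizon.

Total annual layers = 988 + 173 + 91 = 1252.
The dust horizon sits at annual layer 606 from the deep end, so 1252 − 606 = 646 annual layers formed after it.
Counting back 646 years from 1954 CE places the dust horizon in 1954 − 646 = 1308 CE.

1308 CE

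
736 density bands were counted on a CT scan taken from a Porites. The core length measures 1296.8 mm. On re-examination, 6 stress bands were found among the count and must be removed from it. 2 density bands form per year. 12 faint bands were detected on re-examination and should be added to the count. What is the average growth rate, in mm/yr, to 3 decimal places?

3.495 mm/yr

True density band count = 736 − 6 + 12 = 742.
With 2 density bands per year, 742 / 2 = 371 years.
Extension rate ≈ 1296.8 / 371 = 3.495 mm/yr.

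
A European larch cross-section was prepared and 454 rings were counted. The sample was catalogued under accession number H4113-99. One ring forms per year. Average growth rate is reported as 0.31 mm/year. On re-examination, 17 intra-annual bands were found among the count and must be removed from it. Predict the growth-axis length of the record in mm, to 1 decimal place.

135.5 mm

True ring count = 454 − 17 = 437.
Predicted length = 0.31 mm/year × 437 years = 135.5 mm.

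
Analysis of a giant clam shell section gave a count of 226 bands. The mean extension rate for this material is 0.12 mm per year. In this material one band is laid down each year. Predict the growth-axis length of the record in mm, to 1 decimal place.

The record spans 226 years at 0.12 mm per year.
226 years at 0.12 mm/year gives 0.12 × 226 = 27.1 mm.

27.1 mm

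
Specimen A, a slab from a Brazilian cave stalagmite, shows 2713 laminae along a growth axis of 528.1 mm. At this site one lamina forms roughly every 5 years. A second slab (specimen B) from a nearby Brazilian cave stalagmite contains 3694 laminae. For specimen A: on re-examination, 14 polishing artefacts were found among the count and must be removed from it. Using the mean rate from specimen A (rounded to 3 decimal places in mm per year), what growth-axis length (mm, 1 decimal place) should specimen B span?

Specimen A: correcting the raw count gives 2713 − 14 = 2699 true laminae.
Specimen A: at 5 years per lamina, 2699 × 5 = 13495 years.
A: Extension rate ≈ 528.1 / 13495 = 0.039 mm per year.
Specimen B: 3694 laminae at 5 years each span 3694 × 5 = 18470 years. For B, 0.039 mm/year × 18470 years = 720.3 mm.

720.3 mm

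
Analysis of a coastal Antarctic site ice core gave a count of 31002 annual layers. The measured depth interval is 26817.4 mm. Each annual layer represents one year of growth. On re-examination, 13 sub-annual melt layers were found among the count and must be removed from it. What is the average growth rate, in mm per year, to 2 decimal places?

0.87 mm per year

Correcting the raw count gives 31002 − 13 = 30989 true annual layers.
26817.4 mm over 30989 years gives 26817.4 / 30989 ≈ 0.87 mm per year.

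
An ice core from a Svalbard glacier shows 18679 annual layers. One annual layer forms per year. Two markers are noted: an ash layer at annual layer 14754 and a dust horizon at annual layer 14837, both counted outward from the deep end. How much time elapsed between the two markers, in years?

Separation: 14837 − 14754 = 83 annual layers.
That is 83 years at one annual layer per year.

83 yr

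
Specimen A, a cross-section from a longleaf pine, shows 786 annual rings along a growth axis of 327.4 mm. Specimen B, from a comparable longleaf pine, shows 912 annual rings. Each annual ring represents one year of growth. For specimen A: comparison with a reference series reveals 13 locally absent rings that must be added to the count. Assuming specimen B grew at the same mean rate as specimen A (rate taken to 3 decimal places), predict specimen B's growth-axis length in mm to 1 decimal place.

373.9 mm

Specimen A: after corrections the count is 786 + 13 = 799 annual rings.
A: Mean rate = 327.4 mm / 799 years ≈ 0.410 mm/yr.
B's length ≈ 0.410 × 912 = 373.9 mm.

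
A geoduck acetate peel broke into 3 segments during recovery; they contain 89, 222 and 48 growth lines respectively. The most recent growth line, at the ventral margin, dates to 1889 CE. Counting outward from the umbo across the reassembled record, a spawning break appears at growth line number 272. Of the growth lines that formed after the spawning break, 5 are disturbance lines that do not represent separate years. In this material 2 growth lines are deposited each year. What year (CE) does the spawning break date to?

Total growth lines = 89 + 222 + 48 = 359.
359 − 272 = 87 growth lines lie beyond the spawning break toward the ventral margin.
87 − 5 false = 82 true growth lines after the spawning break.
Dividing by 2 growth lines per year: 82 / 2 = 41 years.
The growth line at the ventral margin is 1889 CE, so the spawning break dates to 1889 − 41 = 1848 CE.

1848 CE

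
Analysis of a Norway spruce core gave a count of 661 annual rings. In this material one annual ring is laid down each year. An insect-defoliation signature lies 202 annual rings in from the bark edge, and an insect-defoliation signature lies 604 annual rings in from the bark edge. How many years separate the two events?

Separation: 604 − 202 = 402 annual rings.
One annual ring per year makes the interval 402 years.

402 years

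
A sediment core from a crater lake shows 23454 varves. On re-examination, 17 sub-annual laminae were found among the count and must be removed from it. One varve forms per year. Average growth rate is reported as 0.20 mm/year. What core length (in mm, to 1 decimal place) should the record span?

4687.4 mm

True varve count = 23454 − 17 = 23437.
Length ≈ 0.20 × 23437 = 4687.4 mm.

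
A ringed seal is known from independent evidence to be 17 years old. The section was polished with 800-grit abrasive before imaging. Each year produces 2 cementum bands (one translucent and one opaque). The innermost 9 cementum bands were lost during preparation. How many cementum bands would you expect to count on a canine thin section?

17 years at 2 cementum bands per year gives 17 × 2 = 34 cementum bands.
Less the 9 uncaptured cementum bands: 34 − 9 = 25.

25 cementum bands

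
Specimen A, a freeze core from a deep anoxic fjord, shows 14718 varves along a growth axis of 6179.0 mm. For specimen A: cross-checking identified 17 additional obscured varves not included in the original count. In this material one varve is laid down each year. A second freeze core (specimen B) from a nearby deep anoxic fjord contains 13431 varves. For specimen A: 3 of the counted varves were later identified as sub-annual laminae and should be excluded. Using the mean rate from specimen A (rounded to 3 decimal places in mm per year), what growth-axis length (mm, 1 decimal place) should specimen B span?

5627.6 mm

Specimen A: adjusted count: 14718 − 3 + 17 = 14732 varves.
A: 6179.0 mm over 14732 years gives 6179.0 / 14732 ≈ 0.419 mm/year.
For B, 0.419 mm/year × 13431 years = 5627.6 mm.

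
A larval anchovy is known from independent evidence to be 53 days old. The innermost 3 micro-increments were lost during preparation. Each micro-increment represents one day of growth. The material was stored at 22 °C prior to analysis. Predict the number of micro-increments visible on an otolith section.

50 micro-increments

Expected micro-increments over 53 days: 53.
Less the 3 uncaptured micro-increments: 53 − 3 = 50.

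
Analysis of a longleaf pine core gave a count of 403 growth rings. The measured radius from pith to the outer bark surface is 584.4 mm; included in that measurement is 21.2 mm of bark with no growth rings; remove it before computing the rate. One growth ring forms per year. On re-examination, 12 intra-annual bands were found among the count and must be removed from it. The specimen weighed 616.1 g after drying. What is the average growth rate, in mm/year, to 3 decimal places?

1.440 mm/year

Correcting the raw count gives 403 − 12 = 391 true growth rings.
Removing the 21.2 mm offcut leaves 584.4 − 21.2 = 563.2 mm.
Extension rate ≈ 563.2 / 391 = 1.440 mm/year.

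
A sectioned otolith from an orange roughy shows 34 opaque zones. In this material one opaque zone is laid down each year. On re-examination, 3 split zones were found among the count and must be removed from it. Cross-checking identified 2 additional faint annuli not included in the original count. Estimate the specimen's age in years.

True opaque zone count = 34 − 3 + 2 = 33.
With a one-to-one opaque zone periodicity this is 33 years.

33 years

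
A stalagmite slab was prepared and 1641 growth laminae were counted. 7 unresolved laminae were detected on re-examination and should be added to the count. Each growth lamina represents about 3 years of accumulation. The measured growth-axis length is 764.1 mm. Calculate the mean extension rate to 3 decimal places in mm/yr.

True growth lamina count = 1641 + 7 = 1648.
At 3 years per growth lamina, 1648 × 3 = 4944 years.
764.1 mm over 4944 years gives 764.1 / 4944 ≈ 0.155 mm/yr.

0.155 mm/yr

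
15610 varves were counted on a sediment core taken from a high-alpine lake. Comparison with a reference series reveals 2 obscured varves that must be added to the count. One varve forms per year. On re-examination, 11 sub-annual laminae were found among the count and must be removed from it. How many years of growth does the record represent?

15601 years

Correcting the raw count gives 15610 − 11 + 2 = 15601 true varves.
One varve per year makes the duration 15601 years.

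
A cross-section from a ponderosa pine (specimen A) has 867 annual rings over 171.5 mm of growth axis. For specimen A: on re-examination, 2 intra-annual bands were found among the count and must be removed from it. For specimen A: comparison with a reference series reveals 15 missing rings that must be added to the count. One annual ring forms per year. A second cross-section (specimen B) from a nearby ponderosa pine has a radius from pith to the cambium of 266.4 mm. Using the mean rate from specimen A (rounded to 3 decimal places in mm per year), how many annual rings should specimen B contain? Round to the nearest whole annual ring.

1366 annual rings

Specimen A: after corrections the count is 867 − 2 + 15 = 880 annual rings.
A: Extension rate ≈ 171.5 / 880 = 0.195 mm/yr.
Specimen B: 266.4 mm / 0.195 mm per year = 1366.15 years ≈ 1366 annual rings.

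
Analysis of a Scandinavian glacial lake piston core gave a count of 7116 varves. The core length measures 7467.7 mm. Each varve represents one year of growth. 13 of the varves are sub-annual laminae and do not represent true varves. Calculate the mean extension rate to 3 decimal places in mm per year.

1.051 mm per year

Adjusted count: 7116 − 13 = 7103 varves.
7467.7 mm over 7103 years gives 7467.7 / 7103 ≈ 1.051 mm per year.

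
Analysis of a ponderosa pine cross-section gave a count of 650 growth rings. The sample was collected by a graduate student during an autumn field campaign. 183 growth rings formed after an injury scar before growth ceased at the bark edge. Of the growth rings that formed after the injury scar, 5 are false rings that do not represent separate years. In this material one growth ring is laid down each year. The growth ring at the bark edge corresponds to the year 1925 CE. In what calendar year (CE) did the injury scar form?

183 growth rings formed after the injury scar.
183 − 5 false = 178 true growth rings after the injury scar.
The growth ring at the bark edge is 1925 CE, so the injury scar dates to 1925 − 178 = 1747 CE.

1747 CE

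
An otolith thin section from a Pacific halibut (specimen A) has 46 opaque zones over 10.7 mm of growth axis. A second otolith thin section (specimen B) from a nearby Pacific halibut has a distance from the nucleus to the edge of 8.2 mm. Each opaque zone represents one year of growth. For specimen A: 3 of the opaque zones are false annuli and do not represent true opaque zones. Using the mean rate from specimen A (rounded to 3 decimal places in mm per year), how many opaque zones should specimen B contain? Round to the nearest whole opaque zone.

33 opaque zones

Specimen A: true opaque zone count = 46 − 3 = 43.
A: Mean rate = 10.7 mm / 43 years ≈ 0.249 mm per year.
For B, 8.2 / 0.249 = 32.93 years ≈ 33 opaque zones.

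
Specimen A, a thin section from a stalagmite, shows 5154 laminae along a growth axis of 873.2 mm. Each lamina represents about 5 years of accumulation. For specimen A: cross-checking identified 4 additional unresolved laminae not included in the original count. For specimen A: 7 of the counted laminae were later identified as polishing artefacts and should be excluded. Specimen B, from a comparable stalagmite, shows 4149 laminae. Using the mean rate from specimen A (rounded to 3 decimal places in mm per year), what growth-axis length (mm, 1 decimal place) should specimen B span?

705.3 mm

Specimen A: after corrections the count is 5154 − 7 + 4 = 5151 laminae.
Specimen A: at 5 years per lamina, 5151 × 5 = 25755 years.
A: Extension rate ≈ 873.2 / 25755 = 0.034 mm/year.
Specimen B: 4149 laminae at 5 years each span 4149 × 5 = 20745 years. B's length ≈ 0.034 × 20745 = 705.3 mm.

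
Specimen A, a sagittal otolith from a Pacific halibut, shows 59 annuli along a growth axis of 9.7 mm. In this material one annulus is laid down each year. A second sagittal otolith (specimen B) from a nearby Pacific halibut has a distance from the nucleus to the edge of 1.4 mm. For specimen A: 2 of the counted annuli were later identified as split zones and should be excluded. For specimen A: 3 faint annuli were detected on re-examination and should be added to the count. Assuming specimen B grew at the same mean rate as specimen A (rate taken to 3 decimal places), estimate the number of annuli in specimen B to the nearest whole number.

9 annuli

Specimen A: after corrections the count is 59 − 2 + 3 = 60 annuli.
A: Extension rate ≈ 9.7 / 60 = 0.162 mm/year.
For B, 1.4 / 0.162 = 8.64 years ≈ 9 annuli.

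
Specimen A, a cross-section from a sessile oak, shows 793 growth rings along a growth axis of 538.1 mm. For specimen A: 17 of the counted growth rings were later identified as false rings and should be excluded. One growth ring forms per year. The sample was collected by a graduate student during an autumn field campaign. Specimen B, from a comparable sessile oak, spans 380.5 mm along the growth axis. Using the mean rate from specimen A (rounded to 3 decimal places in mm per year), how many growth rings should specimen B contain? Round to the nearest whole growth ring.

549 growth rings

Specimen A: true growth ring count = 793 − 17 = 776.
A: 538.1 mm over 776 years gives 538.1 / 776 ≈ 0.693 mm/yr.
For B, 380.5 / 0.693 = 549.06 years ≈ 549 growth rings.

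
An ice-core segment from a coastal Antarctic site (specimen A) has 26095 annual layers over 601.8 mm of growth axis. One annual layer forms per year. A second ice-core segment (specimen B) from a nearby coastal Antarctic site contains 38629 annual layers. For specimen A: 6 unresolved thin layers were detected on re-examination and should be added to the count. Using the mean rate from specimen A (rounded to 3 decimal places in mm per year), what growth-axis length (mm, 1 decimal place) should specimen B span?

888.5 mm

Specimen A: correcting the raw count gives 26095 + 6 = 26101 true annual layers.
A: Mean rate = 601.8 mm / 26101 years ≈ 0.023 mm/yr.
For B, 0.023 mm/year × 38629 years = 888.5 mm.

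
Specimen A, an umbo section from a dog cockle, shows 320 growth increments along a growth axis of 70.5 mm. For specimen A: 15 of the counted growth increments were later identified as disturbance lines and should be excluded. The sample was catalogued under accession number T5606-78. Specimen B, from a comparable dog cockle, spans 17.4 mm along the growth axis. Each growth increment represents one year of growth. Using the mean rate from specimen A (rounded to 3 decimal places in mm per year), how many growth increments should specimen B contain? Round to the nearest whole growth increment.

Specimen A: correcting the raw count gives 320 − 15 = 305 true growth increments.
A: Mean rate = 70.5 mm / 305 years ≈ 0.231 mm per year.
For B, 17.4 / 0.231 = 75.32 years ≈ 75 growth increments.

75 growth increments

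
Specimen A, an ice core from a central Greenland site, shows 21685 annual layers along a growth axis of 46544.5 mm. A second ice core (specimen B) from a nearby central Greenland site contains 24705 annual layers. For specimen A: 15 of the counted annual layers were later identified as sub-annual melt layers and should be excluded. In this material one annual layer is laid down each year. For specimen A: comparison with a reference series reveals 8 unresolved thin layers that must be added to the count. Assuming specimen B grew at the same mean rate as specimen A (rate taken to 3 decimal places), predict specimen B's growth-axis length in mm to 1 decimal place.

53041.6 mm

Specimen A: true annual layer count = 21685 − 15 + 8 = 21678.
A: 46544.5 mm over 21678 years gives 46544.5 / 21678 ≈ 2.147 mm/yr.
For B, 2.147 mm/year × 24705 years = 53041.6 mm.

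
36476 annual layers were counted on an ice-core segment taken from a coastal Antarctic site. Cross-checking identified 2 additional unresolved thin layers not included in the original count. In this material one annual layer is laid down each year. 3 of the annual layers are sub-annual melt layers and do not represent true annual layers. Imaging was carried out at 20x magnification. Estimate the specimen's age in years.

Adjusted count: 36476 − 3 + 2 = 36475 annual layers.
One annual layer per year makes the duration 36475 years.

36475 years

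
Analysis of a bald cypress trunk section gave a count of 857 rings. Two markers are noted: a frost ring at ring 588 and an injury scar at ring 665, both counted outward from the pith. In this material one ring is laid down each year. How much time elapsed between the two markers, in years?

77 yr

Separation: 665 − 588 = 77 rings.
At one ring per year, 77 years elapsed between them.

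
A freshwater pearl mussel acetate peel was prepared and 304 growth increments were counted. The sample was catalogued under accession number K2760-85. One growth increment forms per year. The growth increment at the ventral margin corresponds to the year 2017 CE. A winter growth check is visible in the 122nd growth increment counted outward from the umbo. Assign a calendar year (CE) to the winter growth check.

1835 CE

The winter growth check sits at growth increment 122 from the umbo, so 304 − 122 = 182 growth increments formed after it.
The growth increment at the ventral margin is 2017 CE, so the winter growth check dates to 2017 − 182 = 1835 CE.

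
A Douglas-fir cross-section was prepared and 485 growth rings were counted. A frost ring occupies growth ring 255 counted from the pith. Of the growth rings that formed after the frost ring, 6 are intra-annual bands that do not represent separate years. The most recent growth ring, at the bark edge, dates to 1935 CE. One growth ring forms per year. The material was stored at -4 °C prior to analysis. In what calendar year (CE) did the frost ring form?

1711 CE

485 − 255 = 230 growth rings lie beyond the frost ring toward the bark edge.
Removing the 6 false growth rings leaves 230 − 6 = 224 true growth rings beyond the frost ring.
1935 − 224 = 1711 CE.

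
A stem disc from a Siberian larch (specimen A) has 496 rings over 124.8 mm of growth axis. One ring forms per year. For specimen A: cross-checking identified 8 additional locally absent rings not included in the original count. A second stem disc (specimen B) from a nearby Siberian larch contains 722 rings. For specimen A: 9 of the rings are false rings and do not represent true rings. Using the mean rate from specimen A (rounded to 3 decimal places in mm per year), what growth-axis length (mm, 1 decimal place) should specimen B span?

Specimen A: adjusted count: 496 − 9 + 8 = 495 rings.
A: Extension rate ≈ 124.8 / 495 = 0.252 mm/year.
For B, 0.252 mm/year × 722 years = 181.9 mm.

181.9 mm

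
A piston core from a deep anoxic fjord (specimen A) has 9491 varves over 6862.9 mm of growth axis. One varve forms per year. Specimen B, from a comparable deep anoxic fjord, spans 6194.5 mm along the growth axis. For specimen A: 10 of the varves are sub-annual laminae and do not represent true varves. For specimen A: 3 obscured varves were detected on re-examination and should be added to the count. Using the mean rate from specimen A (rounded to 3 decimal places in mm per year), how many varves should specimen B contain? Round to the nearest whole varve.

8556 varves

Specimen A: true varve count = 9491 − 10 + 3 = 9484.
A: Extension rate ≈ 6862.9 / 9484 = 0.724 mm/yr.
For B, 6194.5 / 0.724 = 8555.94 years ≈ 8556 varves.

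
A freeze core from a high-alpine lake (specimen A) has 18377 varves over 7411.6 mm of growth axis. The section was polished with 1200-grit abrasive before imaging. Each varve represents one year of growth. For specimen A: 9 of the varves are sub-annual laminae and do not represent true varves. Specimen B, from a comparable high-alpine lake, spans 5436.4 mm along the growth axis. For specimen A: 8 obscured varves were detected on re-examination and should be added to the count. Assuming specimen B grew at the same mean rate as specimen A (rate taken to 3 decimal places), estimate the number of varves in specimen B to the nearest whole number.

Specimen A: adjusted count: 18377 − 9 + 8 = 18376 varves.
A: Mean rate = 7411.6 mm / 18376 years ≈ 0.403 mm/yr.
B spans 5436.4 / 0.403 = 13489.83 years ≈ 13490 varves.

13490 varves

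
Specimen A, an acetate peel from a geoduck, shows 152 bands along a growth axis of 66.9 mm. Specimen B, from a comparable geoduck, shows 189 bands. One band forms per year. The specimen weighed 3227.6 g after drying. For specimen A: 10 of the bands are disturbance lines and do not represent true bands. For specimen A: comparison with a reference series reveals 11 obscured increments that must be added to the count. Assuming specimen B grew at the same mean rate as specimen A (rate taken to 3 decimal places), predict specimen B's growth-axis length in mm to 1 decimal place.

82.6 mm

Specimen A: correcting the raw count gives 152 − 10 + 11 = 153 true bands.
A: Mean rate = 66.9 mm / 153 years ≈ 0.437 mm/yr.
Length of B = 0.437 × 189 = 82.6 mm.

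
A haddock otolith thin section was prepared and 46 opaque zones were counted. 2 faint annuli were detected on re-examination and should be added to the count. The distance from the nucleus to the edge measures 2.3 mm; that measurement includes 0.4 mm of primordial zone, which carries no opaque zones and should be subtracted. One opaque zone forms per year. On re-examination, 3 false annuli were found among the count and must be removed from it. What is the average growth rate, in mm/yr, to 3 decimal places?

0.042 mm/yr

Adjusted count: 46 − 3 + 2 = 45 opaque zones.
The growth record spans 2.3 − 0.4 = 1.9 mm.
1.9 mm over 45 years gives 1.9 / 45 ≈ 0.042 mm/yr.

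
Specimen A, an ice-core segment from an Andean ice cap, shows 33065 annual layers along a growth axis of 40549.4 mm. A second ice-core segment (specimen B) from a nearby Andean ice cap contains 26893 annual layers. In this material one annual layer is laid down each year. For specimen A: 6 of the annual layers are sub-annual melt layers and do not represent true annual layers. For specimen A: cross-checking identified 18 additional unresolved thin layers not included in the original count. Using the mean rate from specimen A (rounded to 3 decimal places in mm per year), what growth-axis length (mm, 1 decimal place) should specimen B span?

Specimen A: correcting the raw count gives 33065 − 6 + 18 = 33077 true annual layers.
A: 40549.4 mm over 33077 years gives 40549.4 / 33077 ≈ 1.226 mm per year.
For B, 1.226 mm/year × 26893 years = 32970.8 mm.

32970.8 mm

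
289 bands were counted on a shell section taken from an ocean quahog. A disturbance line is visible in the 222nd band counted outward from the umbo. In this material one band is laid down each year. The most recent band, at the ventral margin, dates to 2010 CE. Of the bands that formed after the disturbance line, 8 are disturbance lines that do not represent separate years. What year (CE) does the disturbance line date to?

1951 CE

289 − 222 = 67 bands lie beyond the disturbance line toward the ventral margin.
Excluding 8 false bands: 67 − 8 = 59.
The band at the ventral margin is 2010 CE, so the disturbance line dates to 2010 − 59 = 1951 CE.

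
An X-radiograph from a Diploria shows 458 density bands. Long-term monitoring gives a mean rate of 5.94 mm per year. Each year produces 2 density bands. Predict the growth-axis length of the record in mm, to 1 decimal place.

1360.3 mm

458 density bands at 2 per year is 458 / 2 = 229 years.
229 years at 5.94 mm/year gives 5.94 × 229 = 1360.3 mm.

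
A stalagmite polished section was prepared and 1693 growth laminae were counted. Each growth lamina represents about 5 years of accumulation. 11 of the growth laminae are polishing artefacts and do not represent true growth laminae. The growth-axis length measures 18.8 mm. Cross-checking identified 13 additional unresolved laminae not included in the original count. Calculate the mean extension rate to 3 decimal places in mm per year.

0.002 mm per year

After corrections the count is 1693 − 11 + 13 = 1695 growth laminae.
1695 growth laminae at 5 years each span 1695 × 5 = 8475 years.
Mean rate = 18.8 mm / 8475 years ≈ 0.002 mm per year.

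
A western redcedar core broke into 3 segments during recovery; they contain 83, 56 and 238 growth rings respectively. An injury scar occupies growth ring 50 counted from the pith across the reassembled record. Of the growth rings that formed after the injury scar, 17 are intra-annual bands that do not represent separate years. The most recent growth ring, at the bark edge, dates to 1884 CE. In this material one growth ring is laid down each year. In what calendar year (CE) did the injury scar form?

Total growth rings = 83 + 56 + 238 = 377.
377 − 50 = 327 growth rings lie beyond the injury scar toward the bark edge.
327 − 17 false = 310 true growth rings after the injury scar.
1884 − 310 = 1574 CE.

1574 CE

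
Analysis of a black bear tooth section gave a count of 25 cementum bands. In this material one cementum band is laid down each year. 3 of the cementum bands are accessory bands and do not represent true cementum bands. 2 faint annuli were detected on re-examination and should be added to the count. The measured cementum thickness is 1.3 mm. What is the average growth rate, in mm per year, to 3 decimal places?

0.054 mm per year

Adjusted count: 25 − 3 + 2 = 24 cementum bands.
1.3 mm over 24 years gives 1.3 / 24 ≈ 0.054 mm per year.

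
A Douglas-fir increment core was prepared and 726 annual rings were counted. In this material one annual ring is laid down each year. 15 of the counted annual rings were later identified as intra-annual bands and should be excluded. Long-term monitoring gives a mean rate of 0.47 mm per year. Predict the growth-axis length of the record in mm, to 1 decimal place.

334.2 mm

After corrections the count is 726 − 15 = 711 annual rings.
711 years at 0.47 mm/year gives 0.47 × 711 = 334.2 mm.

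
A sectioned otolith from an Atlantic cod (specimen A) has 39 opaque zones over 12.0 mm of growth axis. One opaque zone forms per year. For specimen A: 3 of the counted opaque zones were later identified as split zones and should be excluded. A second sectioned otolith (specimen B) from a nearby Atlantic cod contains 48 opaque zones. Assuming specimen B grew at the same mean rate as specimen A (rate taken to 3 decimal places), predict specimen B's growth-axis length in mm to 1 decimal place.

16.0 mm

Specimen A: after corrections the count is 39 − 3 = 36 opaque zones.
A: Extension rate ≈ 12.0 / 36 = 0.333 mm/year.
For B, 0.333 mm/year × 48 years = 16.0 mm.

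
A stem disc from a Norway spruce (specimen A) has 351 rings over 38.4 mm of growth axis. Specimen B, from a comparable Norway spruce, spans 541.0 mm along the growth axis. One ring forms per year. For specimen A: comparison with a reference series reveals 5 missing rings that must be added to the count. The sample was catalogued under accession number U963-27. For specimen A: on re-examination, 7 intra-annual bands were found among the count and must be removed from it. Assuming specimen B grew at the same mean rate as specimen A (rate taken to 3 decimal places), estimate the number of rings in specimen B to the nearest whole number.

4918 rings

Specimen A: correcting the raw count gives 351 − 7 + 5 = 349 true rings.
A: Mean rate = 38.4 mm / 349 years ≈ 0.110 mm/year.
Specimen B: 541.0 mm / 0.110 mm per year = 4918.18 years ≈ 4918 rings.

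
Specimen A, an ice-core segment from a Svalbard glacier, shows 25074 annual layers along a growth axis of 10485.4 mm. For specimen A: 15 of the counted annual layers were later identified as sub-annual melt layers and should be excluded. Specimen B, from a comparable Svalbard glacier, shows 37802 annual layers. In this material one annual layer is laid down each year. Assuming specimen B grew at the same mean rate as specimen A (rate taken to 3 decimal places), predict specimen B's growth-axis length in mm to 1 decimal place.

Specimen A: correcting the raw count gives 25074 − 15 = 25059 true annual layers.
A: 10485.4 mm over 25059 years gives 10485.4 / 25059 ≈ 0.418 mm per year.
For B, 0.418 mm/year × 37802 years = 15801.2 mm.

15801.2 mm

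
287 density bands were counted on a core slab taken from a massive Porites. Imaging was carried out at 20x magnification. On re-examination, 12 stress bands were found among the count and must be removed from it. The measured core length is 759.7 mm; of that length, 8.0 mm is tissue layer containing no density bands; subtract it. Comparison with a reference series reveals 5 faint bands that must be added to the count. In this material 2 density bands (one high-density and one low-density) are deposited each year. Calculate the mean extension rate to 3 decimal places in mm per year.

5.369 mm per year

Correcting the raw count gives 287 − 12 + 5 = 280 true density bands.
Dividing by 2 density bands per year: 280 / 2 = 140 years.
The growth record spans 759.7 − 8.0 = 751.7 mm.
Extension rate ≈ 751.7 / 140 = 5.369 mm per year.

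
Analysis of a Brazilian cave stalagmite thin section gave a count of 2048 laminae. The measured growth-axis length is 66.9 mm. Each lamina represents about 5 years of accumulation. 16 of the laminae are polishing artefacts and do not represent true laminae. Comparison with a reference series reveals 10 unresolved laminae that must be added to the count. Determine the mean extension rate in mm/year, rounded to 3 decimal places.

After corrections the count is 2048 − 16 + 10 = 2042 laminae.
At 5 years per lamina, 2042 × 5 = 10210 years.
Extension rate ≈ 66.9 / 10210 = 0.007 mm/year.

0.007 mm/year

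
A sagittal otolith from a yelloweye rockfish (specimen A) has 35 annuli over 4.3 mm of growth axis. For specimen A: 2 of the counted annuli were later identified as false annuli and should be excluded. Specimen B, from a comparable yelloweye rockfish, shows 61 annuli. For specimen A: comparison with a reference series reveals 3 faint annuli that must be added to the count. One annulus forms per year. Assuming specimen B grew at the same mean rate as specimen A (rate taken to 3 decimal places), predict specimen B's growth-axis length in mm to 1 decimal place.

7.3 mm

Specimen A: after corrections the count is 35 − 2 + 3 = 36 annuli.
A: 4.3 mm over 36 years gives 4.3 / 36 ≈ 0.119 mm/year.
For B, 0.119 mm/year × 61 years = 7.3 mm.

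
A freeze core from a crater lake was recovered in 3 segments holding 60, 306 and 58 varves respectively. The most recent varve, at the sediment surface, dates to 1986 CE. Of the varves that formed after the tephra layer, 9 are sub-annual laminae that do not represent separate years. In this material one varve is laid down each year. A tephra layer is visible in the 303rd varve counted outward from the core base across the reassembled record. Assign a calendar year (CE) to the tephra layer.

Total varves = 60 + 306 + 58 = 424.
Between varve 303 and the sediment surface there are 424 − 303 = 121 varves.
Excluding 9 false varves: 121 − 9 = 112.
The varve at the sediment surface is 1986 CE, so the tephra layer dates to 1986 − 112 = 1874 CE.

1874 CE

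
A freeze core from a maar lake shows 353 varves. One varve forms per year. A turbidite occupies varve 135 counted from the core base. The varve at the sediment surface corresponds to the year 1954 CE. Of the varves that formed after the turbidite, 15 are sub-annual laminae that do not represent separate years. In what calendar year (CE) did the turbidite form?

1751 CE

Between varve 135 and the sediment surface there are 353 − 135 = 218 varves.
Excluding 15 false varves: 218 − 15 = 203.
Counting back 203 years from 1954 CE places the turbidite in 1954 − 203 = 1751 CE.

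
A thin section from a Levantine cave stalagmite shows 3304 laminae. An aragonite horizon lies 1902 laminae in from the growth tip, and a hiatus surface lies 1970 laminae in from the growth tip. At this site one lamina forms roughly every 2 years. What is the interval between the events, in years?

136 years

Separation: 1970 − 1902 = 68 laminae.
Multiplying by 2 years per lamina: 68 × 2 = 136 years.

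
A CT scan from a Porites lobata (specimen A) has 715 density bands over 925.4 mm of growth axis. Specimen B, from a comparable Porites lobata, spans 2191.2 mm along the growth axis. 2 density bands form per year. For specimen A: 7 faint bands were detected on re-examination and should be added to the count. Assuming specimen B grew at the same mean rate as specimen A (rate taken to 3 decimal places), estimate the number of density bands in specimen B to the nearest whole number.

1710 density bands

Specimen A: true density band count = 715 + 7 = 722.
Specimen A: dividing by 2 density bands per year: 722 / 2 = 361 years.
A: Extension rate ≈ 925.4 / 361 = 2.563 mm/year.
Specimen B: 2191.2 mm / 2.563 mm per year = 854.94 years; at 2 density bands per year that is 854.94 × 2 ≈ 1710 density bands.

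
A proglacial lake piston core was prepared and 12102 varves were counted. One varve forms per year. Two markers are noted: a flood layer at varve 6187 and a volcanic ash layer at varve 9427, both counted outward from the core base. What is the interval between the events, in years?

3240 years

The two markers are separated by 9427 − 6187 = 3240 varves.
One varve per year makes the interval 3240 years.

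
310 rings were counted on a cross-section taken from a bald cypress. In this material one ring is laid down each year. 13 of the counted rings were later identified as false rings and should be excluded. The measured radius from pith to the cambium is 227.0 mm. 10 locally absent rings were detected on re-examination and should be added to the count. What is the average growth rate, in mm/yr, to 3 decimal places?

0.739 mm/yr

Adjusted count: 310 − 13 + 10 = 307 rings.
Mean rate = 227.0 mm / 307 years ≈ 0.739 mm/yr.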